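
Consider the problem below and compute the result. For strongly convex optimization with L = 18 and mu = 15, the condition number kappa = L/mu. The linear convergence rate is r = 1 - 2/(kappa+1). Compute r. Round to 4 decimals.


Step 1: Compute the condition number.
kappa = L/mu = 18/15 = 1.2
Step 2: Compute the convergence rate.
r = 1 - 2/(kappa + 1) = 1 - 2*mu/(L + mu) = (L - mu)/(L + mu) = 3/33 = 0.0909


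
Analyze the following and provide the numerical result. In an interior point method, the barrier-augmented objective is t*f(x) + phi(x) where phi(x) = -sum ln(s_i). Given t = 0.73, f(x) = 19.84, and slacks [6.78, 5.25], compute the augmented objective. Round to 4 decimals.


Step 1: Compute log-barrier.
ln values: [1.914, 1.6582]
phi = -(1.914 + 1.6582) = -3.5722
Step 2: Compute augmented objective.
t*f(x) = 0.73*19.84 = 14.4832
Total = 14.4832 - 3.5722 = 10.911


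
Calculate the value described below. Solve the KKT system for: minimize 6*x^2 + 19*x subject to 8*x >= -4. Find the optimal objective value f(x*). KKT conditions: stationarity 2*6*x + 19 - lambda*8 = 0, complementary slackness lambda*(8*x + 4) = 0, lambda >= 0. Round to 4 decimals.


Step 1: Try lambda = 0 (constraint inactive).
x_unc = -19/(2*6) = -1.5833
Check: 8*-1.5833 = -12.6664 < -4 -- violated!
Step 2: Constraint must be active: 8*x = -4
x* = -4/8 = -0.5
lambda = (2*6*(-0.5) + 19)/8 = 1.625
Step 3: Compute optimal value.
f(x*) = 6*(-0.5)^2 + 19*(-0.5) = -8.0


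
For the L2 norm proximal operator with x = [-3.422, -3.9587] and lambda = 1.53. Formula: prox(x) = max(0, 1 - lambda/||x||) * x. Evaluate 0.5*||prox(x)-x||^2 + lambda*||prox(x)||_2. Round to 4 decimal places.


Step 1: Compute ||x||.
||x|| = 5.2327
Step 2: Compute scaling factor.
scale = max(0, 1 - 1.53/5.2327) = 0.7076
Step 3: prox(x) = [-2.4214, -2.8012]
||prox(x)|| = 3.7027
Step 4: Proximal objective.
0.5*||prox-x||^2 = 1.1705
lambda*||prox|| = 5.6651
Total = 6.8356


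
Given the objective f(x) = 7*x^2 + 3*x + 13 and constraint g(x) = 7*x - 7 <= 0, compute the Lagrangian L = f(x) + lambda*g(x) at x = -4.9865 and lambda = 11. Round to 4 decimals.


Step 1: Evaluate f(x).
f(-4.9865) = 7*(-4.9865)^2 + 3*(-4.9865) + 13 = 172.0968
Step 2: Evaluate g(x).
g(-4.9865) = 7*-4.9865 - 7 = -41.9055
Step 3: Compute Lagrangian.
L = 172.0968 + 11*-41.9055 = -288.8637


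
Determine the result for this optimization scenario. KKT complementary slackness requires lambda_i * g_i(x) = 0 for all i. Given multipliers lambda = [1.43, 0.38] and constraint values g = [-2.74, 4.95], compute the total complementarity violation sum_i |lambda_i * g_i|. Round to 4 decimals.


KKT complementary slackness check:
lambda_1 * g_1 = 1.43 * -2.74 = -3.9182
lambda_2 * g_2 = 0.38 * 4.95 = 1.881
Total violation = 3.9182 + 1.881 = 5.7992


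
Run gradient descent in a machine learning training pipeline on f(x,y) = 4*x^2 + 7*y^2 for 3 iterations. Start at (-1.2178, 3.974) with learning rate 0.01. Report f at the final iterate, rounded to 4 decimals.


Gradient descent on f(x,y) = 4*x^2 + 7*y^2.
Starting point: (-1.2178, 3.974), alpha = 0.01
Step 1: grad_x = 2*4*-1.2178 = -9.7424, grad_y = 2*7*3.974 = 55.636
  x_1 = -1.2178 - 0.01*-9.7424 = -1.1204
  y_1 = 3.974 - 0.01*55.636 = 3.4176
Step 2: grad_x = 2*4*-1.1204 = -8.963, grad_y = 2*7*3.4176 = 47.847
  x_2 = -1.1204 - 0.01*-8.963 = -1.0307
  y_2 = 3.4176 - 0.01*47.847 = 2.9392
Step 3: grad_x = 2*4*-1.0307 = -8.246, grad_y = 2*7*2.9392 = 41.1484
  x_3 = -1.0307 - 0.01*-8.246 = -0.9483
  y_3 = 2.9392 - 0.01*41.1484 = 2.5277
f(-0.9483, 2.5277) = 4*(-0.9483)^2 + 7*2.5277^2 = 48.3214


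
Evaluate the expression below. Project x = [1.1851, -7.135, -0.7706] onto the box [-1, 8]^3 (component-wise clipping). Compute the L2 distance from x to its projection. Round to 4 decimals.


Project each component onto [-1, 8].
clip(1.1851) = 1.1851, clip(-7.135) = -1.0, clip(-0.7706) = -0.7706
Projection = [1.1851, -1.0, -0.7706]
Squared diffs: [0.0, 37.6382, 0.0]
Distance = sqrt(37.6382) = 6.135


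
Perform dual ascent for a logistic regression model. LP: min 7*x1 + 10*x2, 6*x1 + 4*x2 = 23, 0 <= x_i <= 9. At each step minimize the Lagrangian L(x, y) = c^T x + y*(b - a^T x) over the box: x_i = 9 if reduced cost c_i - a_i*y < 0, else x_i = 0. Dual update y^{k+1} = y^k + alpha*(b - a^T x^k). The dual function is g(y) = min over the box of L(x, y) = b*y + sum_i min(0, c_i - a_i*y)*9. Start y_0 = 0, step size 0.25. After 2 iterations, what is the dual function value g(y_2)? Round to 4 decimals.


Dual ascent for LP: min 7*x1 + 10*x2, 6*x1 + 4*x2 = 23, 0 <= x_i <= 9
Step 1: y^k = 0.0, reduced costs: (7.0, 10.0)
  x^k = (0.0, 0.0), subgradient = b - a^T x = 23.0
  y^{k+1} = 0.0 + 0.25*23.0 = 5.75
Step 2: y^k = 5.75, reduced costs: (-27.5, -13.0)
  x^k = (9.0, 9.0), subgradient = b - a^T x = -67.0
  y^{k+1} = 5.75 + 0.25*-67.0 = -11.0
Dual objective at y_2 = -11.0: reduced costs (73.0, 54.0), box minimizer x = (0.0, 0.0)
g(y_2) = b*y + (c1 - a1*y)*x1 + (c2 - a2*y)*x2 = 23*(-11.0) + 73.0*0.0 + 54.0*0.0 = -253.0 + 0.0 + 0.0 = -253.0


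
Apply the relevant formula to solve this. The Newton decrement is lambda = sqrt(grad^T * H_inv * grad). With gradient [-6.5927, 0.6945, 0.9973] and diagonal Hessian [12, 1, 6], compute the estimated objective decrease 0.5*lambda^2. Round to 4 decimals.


Step 1: H is diagonal, so H^(-1) * g = [-0.5494, 0.6945, 0.1662].
Step 2: g^T H^(-1) g = sum_i g_i^2 / H_ii
  = (-6.5927)^2/12 + (0.6945)^2/1 + (0.9973)^2/6
  = 3.622 + 0.4823 + 0.1658 = 4.2701
Step 3: Objective decrease = 0.5 * g^T H^(-1) g = 2.135


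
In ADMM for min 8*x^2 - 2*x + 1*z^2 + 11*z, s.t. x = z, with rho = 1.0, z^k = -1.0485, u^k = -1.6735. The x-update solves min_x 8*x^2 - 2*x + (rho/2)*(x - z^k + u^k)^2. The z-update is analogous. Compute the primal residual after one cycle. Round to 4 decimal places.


ADMM iteration with rho = 1.0, z^k = -1.0485, u^k = -1.6735
Step 1: x-update.
Minimize 8*x^2 - 2*x + (1.0/2)*(x + 1.0485 - 1.6735)^2
FOC: (2*8 + 1.0)*x = 2 + 1.0*(-1.0485 + 1.6735)
x^{k+1} = 0.1544
Step 2: z-update.
Minimize 1*z^2 + 11*z + (1.0/2)*(0.1544 - z - 1.6735)^2
FOC: (2*1 + 1.0)*z = -11 + 1.0*(0.1544 - 1.6735)
z^{k+1} = -4.173
Step 3: u-update.
u^{k+1} = -1.6735 + 0.1544 + 4.173 = 2.6539
Step 4: Primal residual = |0.1544 + 4.173| = 4.3274


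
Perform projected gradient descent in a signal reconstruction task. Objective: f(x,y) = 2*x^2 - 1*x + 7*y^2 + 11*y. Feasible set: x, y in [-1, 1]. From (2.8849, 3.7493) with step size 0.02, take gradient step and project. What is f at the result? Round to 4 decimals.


Step 1: Compute gradient at (2.8849, 3.7493).
grad_x = 2*2*2.8849 - 1 = 10.5396
grad_y = 2*7*3.7493 + 11 = 63.4902
Step 2: Gradient step.
x_raw = 2.8849 - 0.02*10.5396 = 2.6741
y_raw = 3.7493 - 0.02*63.4902 = 2.4795
Step 3: Project onto [-1, 1].
x_proj = clip(2.6741) = 1.0
y_proj = clip(2.4795) = 1.0
Step 4: Evaluate f.
f(1.0, 1.0) = 19.0


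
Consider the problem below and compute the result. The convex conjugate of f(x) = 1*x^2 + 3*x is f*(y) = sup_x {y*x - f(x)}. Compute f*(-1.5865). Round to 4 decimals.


f*(y) = sup_x {y*x - a*x^2 - b*x} = sup_x {(y-b)*x - a*x^2}
FOC: (y - b) - 2a*x = 0 => x* = (y - b)/(2a)
x* = (-1.5865 - 3)/(2*1) = -2.2933
f*(-1.5865) = (y-b)^2/(4a) = (-1.5865 - 3)^2/(4*1)
= 21.036/4 = 5.259


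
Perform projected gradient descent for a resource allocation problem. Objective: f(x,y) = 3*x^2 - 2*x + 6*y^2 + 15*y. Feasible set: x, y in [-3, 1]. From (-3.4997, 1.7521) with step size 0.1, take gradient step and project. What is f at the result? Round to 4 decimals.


Step 1: Compute gradient at (-3.4997, 1.7521).
grad_x = 2*3*-3.4997 - 2 = -22.9982
grad_y = 2*6*1.7521 + 15 = 36.0252
Step 2: Gradient step.
x_raw = -3.4997 - 0.1*-22.9982 = -1.1999
y_raw = 1.7521 - 0.1*36.0252 = -1.8504
Step 3: Project onto [-3, 1].
x_proj = clip(-1.1999) = -1.1999
y_proj = clip(-1.8504) = -1.8504
Step 4: Evaluate f.
f(-1.1999, -1.8504) = -0.4931


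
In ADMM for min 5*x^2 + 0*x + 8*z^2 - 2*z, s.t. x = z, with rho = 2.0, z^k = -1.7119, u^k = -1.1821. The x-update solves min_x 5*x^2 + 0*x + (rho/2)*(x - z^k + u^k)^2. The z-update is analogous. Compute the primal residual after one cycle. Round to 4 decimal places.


ADMM iteration with rho = 2.0, z^k = -1.7119, u^k = -1.1821
Step 1: x-update.
Minimize 5*x^2 + 0*x + (2.0/2)*(x + 1.7119 - 1.1821)^2
FOC: (2*5 + 2.0)*x = 0 + 2.0*(-1.7119 + 1.1821)
x^{k+1} = -0.0883
Step 2: z-update.
Minimize 8*z^2 - 2*z + (2.0/2)*(-0.0883 - z - 1.1821)^2
FOC: (2*8 + 2.0)*z = 2 + 2.0*(-0.0883 - 1.1821)
z^{k+1} = -0.03
Step 3: u-update.
u^{k+1} = -1.1821 - 0.0883 + 0.03 = -1.2404
Step 4: Primal residual = |-0.0883 + 0.03| = 0.0583


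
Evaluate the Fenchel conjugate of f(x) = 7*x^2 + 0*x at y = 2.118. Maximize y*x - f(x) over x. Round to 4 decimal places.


f*(y) = sup_x {y*x - a*x^2 - b*x} = sup_x {(y-b)*x - a*x^2}
FOC: (y - b) - 2a*x = 0 => x* = (y - b)/(2a)
x* = (2.118 - 0)/(2*7) = 0.1513
f*(2.118) = (y-b)^2/(4a) = (2.118 - 0)^2/(4*7)
= 4.4859/28 = 0.1602


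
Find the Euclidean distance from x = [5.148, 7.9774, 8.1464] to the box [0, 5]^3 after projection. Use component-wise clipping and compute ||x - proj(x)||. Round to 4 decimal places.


Project each component onto [0, 5].
clip(5.148) = 5.0, clip(7.9774) = 5.0, clip(8.1464) = 5.0
Projection = [5.0, 5.0, 5.0]
Squared diffs: [0.0219, 8.8649, 9.8998]
Distance = sqrt(18.7866) = 4.3344


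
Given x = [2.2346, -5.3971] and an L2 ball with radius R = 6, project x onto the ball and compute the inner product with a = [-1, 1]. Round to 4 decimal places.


Step 1: Compute ||x|| (intermediates to 6 decimals).
||x|| = sqrt(2.2346^2 + (-5.3971)^2) = 5.841415
Step 2: Project.
Since ||x|| <= R, proj = x (no scaling needed).
proj(x) = [2.2346, -5.3971]
Step 3: Dot product.
a^T * proj(x) = -1*2.2346 + 1*(-5.3971) = -7.6317


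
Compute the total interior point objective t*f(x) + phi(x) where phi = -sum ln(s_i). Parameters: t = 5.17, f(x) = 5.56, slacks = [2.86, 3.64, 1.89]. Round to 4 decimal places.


Step 1: Compute log-barrier.
ln values: [1.0508, 1.292, 0.6366]
phi = -(1.0508 + 1.292 + 0.6366) = -2.9794
Step 2: Compute augmented objective.
t*f(x) = 5.17*5.56 = 28.7452
Total = 28.7452 - 2.9794 = 25.7658


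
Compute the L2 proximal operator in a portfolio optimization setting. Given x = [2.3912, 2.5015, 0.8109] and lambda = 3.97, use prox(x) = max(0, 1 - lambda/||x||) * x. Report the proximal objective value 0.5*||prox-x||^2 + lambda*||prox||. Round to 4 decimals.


Step 1: Compute ||x||.
||x|| = 3.5543
Step 2: Compute scaling factor.
scale = max(0, 1 - 3.97/3.5543) = 0.0
Step 3: prox(x) = [0.0, 0.0, 0.0]
||prox(x)|| = 0.0
Step 4: Proximal objective.
0.5*||prox-x||^2 = 6.3164
lambda*||prox|| = 0.0
Total = 6.3164


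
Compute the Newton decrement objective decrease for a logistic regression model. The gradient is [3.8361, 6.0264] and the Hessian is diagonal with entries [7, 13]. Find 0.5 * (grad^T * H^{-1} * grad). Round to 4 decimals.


Step 1: H is diagonal, so H^(-1) * g = [0.548, 0.4636].
Step 2: g^T H^(-1) g = sum_i g_i^2 / H_ii
  = (3.8361)^2/7 + (6.0264)^2/13
  = 2.1022 + 2.7937 = 4.8959
Step 3: Objective decrease = 0.5 * g^T H^(-1) g = 2.4479


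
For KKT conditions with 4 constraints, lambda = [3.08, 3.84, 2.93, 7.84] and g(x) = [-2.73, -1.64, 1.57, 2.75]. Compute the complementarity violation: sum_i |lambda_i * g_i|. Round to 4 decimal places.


KKT complementary slackness check:
lambda_1 * g_1 = 3.08 * -2.73 = -8.4084
lambda_2 * g_2 = 3.84 * -1.64 = -6.2976
lambda_3 * g_3 = 2.93 * 1.57 = 4.6001
lambda_4 * g_4 = 7.84 * 2.75 = 21.56
Total violation = 8.4084 + 6.2976 + 4.6001 + 21.56 = 40.8661


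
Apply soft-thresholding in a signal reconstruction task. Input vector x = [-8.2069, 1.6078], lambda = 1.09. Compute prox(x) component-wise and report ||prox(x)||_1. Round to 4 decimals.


Soft-thresholding with lambda = 1.09:
prox(-8.2069) = sign(-8.2069)*max(|-8.2069| - 1.09, 0) = -7.1169
prox(1.6078) = sign(1.6078)*max(|1.6078| - 1.09, 0) = 0.5178
prox(x) = [-7.1169, 0.5178]
||prox(x)||_1 = 7.1169 + 0.5178 = 7.6347


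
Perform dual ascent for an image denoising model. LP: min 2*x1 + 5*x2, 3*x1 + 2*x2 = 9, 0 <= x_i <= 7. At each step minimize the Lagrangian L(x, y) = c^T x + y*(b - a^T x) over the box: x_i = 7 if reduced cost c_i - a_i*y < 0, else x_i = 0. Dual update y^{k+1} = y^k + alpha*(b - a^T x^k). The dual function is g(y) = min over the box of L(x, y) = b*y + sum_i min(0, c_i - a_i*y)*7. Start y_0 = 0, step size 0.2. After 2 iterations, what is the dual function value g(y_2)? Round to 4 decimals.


Dual ascent for LP: min 2*x1 + 5*x2, 3*x1 + 2*x2 = 9, 0 <= x_i <= 7
Step 1: y^k = 0.0, reduced costs: (2.0, 5.0)
  x^k = (0.0, 0.0), subgradient = b - a^T x = 9.0
  y^{k+1} = 0.0 + 0.2*9.0 = 1.8
Step 2: y^k = 1.8, reduced costs: (-3.4, 1.4)
  x^k = (7.0, 0.0), subgradient = b - a^T x = -12.0
  y^{k+1} = 1.8 + 0.2*-12.0 = -0.6
Dual objective at y_2 = -0.6: reduced costs (3.8, 6.2), box minimizer x = (0.0, 0.0)
g(y_2) = b*y + (c1 - a1*y)*x1 + (c2 - a2*y)*x2 = 9*(-0.6) + 3.8*0.0 + 6.2*0.0 = -5.4 + 0.0 + 0.0 = -5.4


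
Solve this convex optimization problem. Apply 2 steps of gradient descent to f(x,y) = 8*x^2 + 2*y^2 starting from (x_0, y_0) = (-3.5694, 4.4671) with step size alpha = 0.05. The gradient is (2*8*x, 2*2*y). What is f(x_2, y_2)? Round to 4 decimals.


Gradient descent on f(x,y) = 8*x^2 + 2*y^2.
Starting point: (-3.5694, 4.4671), alpha = 0.05
Step 1: grad_x = 2*8*-3.5694 = -57.1104, grad_y = 2*2*4.4671 = 17.8684
  x_1 = -3.5694 - 0.05*-57.1104 = -0.7139
  y_1 = 4.4671 - 0.05*17.8684 = 3.5737
Step 2: grad_x = 2*8*-0.7139 = -11.4221, grad_y = 2*2*3.5737 = 14.2947
  x_2 = -0.7139 - 0.05*-11.4221 = -0.1428
  y_2 = 3.5737 - 0.05*14.2947 = 2.8589
f(-0.1428, 2.8589) = 8*(-0.1428)^2 + 2*2.8589^2 = 16.5102


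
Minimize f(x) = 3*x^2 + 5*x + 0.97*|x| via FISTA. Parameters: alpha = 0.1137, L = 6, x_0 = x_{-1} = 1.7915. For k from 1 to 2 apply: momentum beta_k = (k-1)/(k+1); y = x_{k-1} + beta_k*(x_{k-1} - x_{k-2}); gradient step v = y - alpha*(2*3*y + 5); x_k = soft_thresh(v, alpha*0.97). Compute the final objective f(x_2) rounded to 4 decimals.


FISTA on f(x) = 3*x^2 + 5*x + 0.97*|x|
L = 6, alpha = 0.1137
Iteration 1: beta = 0.0, y = 1.7915 + 0.0*(1.7915 - 1.7915) = 1.7915
  grad(y) = 15.749, v = y - alpha*grad = 0.0008
  prox(v) = soft_thresh(0.0008, 0.1103) = 0.0
Iteration 2: beta = 0.3333, y = 0.0 + 0.3333*(0.0 - 1.7915) = -0.5972
  grad(y) = 1.417, v = y - alpha*grad = -0.7583
  prox(v) = soft_thresh(-0.7583, 0.1103) = -0.648
f(x_2) = 3*(-0.648)^2 + 5*(-0.648) + 0.97*|-0.648| = -1.3517


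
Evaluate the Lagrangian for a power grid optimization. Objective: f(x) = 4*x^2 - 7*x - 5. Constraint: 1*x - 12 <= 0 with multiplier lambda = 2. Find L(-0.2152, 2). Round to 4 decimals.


Step 1: Evaluate f(x).
f(-0.2152) = 4*(-0.2152)^2 - 7*(-0.2152) - 5 = -3.3084
Step 2: Evaluate g(x).
g(-0.2152) = 1*-0.2152 - 12 = -12.2152
Step 3: Compute Lagrangian.
L = -3.3084 + 2*-12.2152 = -27.7388


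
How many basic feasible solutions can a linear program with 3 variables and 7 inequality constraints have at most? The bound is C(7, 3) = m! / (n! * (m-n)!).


Each vertex corresponds to some choice of n active constraints out of m, so the number of vertices is at most C(m, n) = m! / (n!(m-n)!).
m = 7, n = 3
Numerator: 7 * 6 * 5
Denominator: 3! = 6
C(7, 3) = 35


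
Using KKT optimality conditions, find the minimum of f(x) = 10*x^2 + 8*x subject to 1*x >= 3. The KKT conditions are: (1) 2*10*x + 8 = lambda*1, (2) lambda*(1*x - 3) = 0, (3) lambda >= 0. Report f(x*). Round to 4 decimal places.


Step 1: Try lambda = 0 (constraint inactive).
x_unc = -8/(2*10) = -0.4
Check: 1*-0.4 = -0.4 < 3 -- violated!
Step 2: Constraint must be active: 1*x = 3
x* = 3/1 = 3.0
lambda = (2*10*3.0 + 8)/1 = 68.0
Step 3: Compute optimal value.
f(x*) = 10*3.0^2 + 8*3.0 = 114.0


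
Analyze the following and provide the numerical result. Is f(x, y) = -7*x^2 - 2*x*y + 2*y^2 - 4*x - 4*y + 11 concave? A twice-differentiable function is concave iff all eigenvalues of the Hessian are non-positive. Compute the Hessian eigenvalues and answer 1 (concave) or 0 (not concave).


The Hessian of f(x,y) = -7*x^2 - 2*x*y + 2*y^2 - 4*x - 4*y + 11 is:
H = [[-14, -2], [-2, 4]]
Trace = -14 + 4 = -10
Determinant = -14*4 - (-2)^2 = -60
Discriminant = (-10)^2 - 4*-60 = 340.0
Eigenvalues: lambda_1 = -14.2195, lambda_2 = 4.2195
The function is not concave.

0


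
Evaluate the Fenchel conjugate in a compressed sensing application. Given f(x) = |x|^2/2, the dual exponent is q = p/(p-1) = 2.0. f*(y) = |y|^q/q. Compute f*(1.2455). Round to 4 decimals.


The conjugate exponent q satisfies 1/p + 1/q = 1.
p = 2, so q = 2/(2 - 1) = 2.0
|y|^q = 1.2455^2.0 = 1.5513
f*(1.2455) = 1.5513 / 2.0 = 0.7756


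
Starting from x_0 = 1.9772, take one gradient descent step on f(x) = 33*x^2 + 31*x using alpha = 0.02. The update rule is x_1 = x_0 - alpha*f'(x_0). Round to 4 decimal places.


We compute the gradient at x_0 and apply the update.
f'(x) = 66*x + 31
f'(1.9772) = 66*1.9772 + 31 = 161.4952
x_1 = 1.9772 - 0.02*161.4952 = -1.2527


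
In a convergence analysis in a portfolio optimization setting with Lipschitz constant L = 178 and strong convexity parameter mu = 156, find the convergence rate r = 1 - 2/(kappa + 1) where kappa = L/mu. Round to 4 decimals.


Step 1: Compute the condition number.
kappa = L/mu = 178/156 = 1.141
Step 2: Compute the convergence rate.
r = 1 - 2/(kappa + 1) = 1 - 2*mu/(L + mu) = (L - mu)/(L + mu) = 22/334 = 0.0659


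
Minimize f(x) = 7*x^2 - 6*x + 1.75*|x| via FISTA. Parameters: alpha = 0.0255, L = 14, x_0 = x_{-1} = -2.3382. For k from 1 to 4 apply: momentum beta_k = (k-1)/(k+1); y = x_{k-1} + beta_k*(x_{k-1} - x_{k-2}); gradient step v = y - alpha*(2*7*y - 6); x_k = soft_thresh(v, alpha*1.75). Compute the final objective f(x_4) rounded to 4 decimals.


FISTA on f(x) = 7*x^2 - 6*x + 1.75*|x|
L = 14, alpha = 0.0255
Iteration 1: beta = 0.0, y = -2.3382 + 0.0*(-2.3382 + 2.3382) = -2.3382
  grad(y) = -38.7348, v = y - alpha*grad = -1.3505
  prox(v) = soft_thresh(-1.3505, 0.0446) = -1.3058
Iteration 2: beta = 0.3333, y = -1.3058 + 0.3333*(-1.3058 + 2.3382) = -0.9617
  grad(y) = -19.464, v = y - alpha*grad = -0.4654
  prox(v) = soft_thresh(-0.4654, 0.0446) = -0.4208
Iteration 3: beta = 0.5, y = -0.4208 + 0.5*(-0.4208 + 1.3058) = 0.0218
  grad(y) = -5.6951, v = y - alpha*grad = 0.167
  prox(v) = soft_thresh(0.167, 0.0446) = 0.1224
Iteration 4: beta = 0.6, y = 0.1224 + 0.6*(0.1224 + 0.4208) = 0.4483
  grad(y) = 0.2757, v = y - alpha*grad = 0.4412
  prox(v) = soft_thresh(0.4412, 0.0446) = 0.3966
f(x_4) = 7*0.3966^2 - 6*0.3966 + 1.75*|0.3966| = -0.5845


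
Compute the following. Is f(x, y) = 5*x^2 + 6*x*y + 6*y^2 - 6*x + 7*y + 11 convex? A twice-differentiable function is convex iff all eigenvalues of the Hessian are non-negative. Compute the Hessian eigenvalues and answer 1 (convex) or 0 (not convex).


The Hessian of f(x,y) = 5*x^2 + 6*x*y + 6*y^2 - 6*x + 7*y + 11 is:
H = [[10, 6], [6, 12]]
Trace = 10 + 12 = 22
Determinant = 10*12 - (6)^2 = 84
Discriminant = (22)^2 - 4*84 = 148.0
Eigenvalues: lambda_1 = 4.9172, lambda_2 = 17.0828
The function is convex.

1


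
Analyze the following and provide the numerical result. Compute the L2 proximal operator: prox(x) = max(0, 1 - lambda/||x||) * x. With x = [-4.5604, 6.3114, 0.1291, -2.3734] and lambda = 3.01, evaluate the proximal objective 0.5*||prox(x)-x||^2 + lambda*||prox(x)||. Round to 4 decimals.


Step 1: Compute ||x||.
||x|| = 8.1413
Step 2: Compute scaling factor.
scale = max(0, 1 - 3.01/8.1413) = 0.6303
Step 3: prox(x) = [-2.8743, 3.9779, 0.0814, -1.4959]
||prox(x)|| = 5.1313
Step 4: Proximal objective.
0.5*||prox-x||^2 = 4.5301
lambda*||prox|| = 15.4452
Total = 19.9753


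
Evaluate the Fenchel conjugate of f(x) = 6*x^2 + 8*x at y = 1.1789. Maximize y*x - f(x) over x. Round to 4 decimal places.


f*(y) = sup_x {y*x - a*x^2 - b*x} = sup_x {(y-b)*x - a*x^2}
FOC: (y - b) - 2a*x = 0 => x* = (y - b)/(2a)
x* = (1.1789 - 8)/(2*6) = -0.5684
f*(1.1789) = (y-b)^2/(4a) = (1.1789 - 8)^2/(4*6)
= 46.5274/24 = 1.9386


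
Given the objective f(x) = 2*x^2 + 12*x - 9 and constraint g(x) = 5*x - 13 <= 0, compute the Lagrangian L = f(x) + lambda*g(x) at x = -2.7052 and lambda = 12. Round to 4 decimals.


Step 1: Evaluate f(x).
f(-2.7052) = 2*(-2.7052)^2 + 12*(-2.7052) - 9 = -26.8262
Step 2: Evaluate g(x).
g(-2.7052) = 5*-2.7052 - 13 = -26.526
Step 3: Compute Lagrangian.
L = -26.8262 + 12*-26.526 = -345.1382


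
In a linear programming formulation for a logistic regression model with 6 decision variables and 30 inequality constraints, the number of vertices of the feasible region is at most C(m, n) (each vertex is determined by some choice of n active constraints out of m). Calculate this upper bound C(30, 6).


Each vertex corresponds to some choice of n active constraints out of m, so the number of vertices is at most C(m, n) = m! / (n!(m-n)!).
m = 30, n = 6
Numerator: 30 * 29 * 28 * 27 * 26 * 25
Denominator: 6! = 720
C(30, 6) = 593775


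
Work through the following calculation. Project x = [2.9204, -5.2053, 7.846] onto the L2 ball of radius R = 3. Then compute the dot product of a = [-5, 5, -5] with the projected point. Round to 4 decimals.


Step 1: Compute ||x|| (intermediates to 6 decimals).
||x|| = sqrt(2.9204^2 + (-5.2053)^2 + 7.846^2) = 9.858174
Step 2: Project.
Since ||x|| > R, scale = R/||x|| = 3/9.858174 = 0.304316, proj(x) = scale * x
proj(x) = [0.888724, -1.584056, 2.387663]
Step 3: Dot product.
a^T * proj(x) = -5*0.888724 + 5*(-1.584056) - 5*2.387663 = -24.3022


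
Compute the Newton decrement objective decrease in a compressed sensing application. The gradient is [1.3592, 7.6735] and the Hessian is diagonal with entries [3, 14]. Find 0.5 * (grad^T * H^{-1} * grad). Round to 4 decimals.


Step 1: H is diagonal, so H^(-1) * g = [0.4531, 0.5481].
Step 2: g^T H^(-1) g = sum_i g_i^2 / H_ii
  = (1.3592)^2/3 + (7.6735)^2/14
  = 0.6158 + 4.2059 = 4.8217
Step 3: Objective decrease = 0.5 * g^T H^(-1) g = 2.4109


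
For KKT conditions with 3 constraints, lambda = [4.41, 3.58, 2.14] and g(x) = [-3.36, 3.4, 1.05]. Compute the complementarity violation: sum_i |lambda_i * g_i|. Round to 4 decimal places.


KKT complementary slackness check:
lambda_1 * g_1 = 4.41 * -3.36 = -14.8176
lambda_2 * g_2 = 3.58 * 3.4 = 12.172
lambda_3 * g_3 = 2.14 * 1.05 = 2.247
Total violation = 14.8176 + 12.172 + 2.247 = 29.2366


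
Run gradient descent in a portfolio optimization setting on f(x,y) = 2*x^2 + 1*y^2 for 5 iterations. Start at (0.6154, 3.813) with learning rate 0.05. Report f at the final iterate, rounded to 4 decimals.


Gradient descent on f(x,y) = 2*x^2 + 1*y^2.
Starting point: (0.6154, 3.813), alpha = 0.05
Step 1: grad_x = 2*2*0.6154 = 2.4616, grad_y = 2*1*3.813 = 7.626
  x_1 = 0.6154 - 0.05*2.4616 = 0.4923
  y_1 = 3.813 - 0.05*7.626 = 3.4317
Step 2: grad_x = 2*2*0.4923 = 1.9693, grad_y = 2*1*3.4317 = 6.8634
  x_2 = 0.4923 - 0.05*1.9693 = 0.3939
  y_2 = 3.4317 - 0.05*6.8634 = 3.0885
Step 3: grad_x = 2*2*0.3939 = 1.5754, grad_y = 2*1*3.0885 = 6.1771
  x_3 = 0.3939 - 0.05*1.5754 = 0.3151
  y_3 = 3.0885 - 0.05*6.1771 = 2.7797
Step 4: grad_x = 2*2*0.3151 = 1.2603, grad_y = 2*1*2.7797 = 5.5594
  x_4 = 0.3151 - 0.05*1.2603 = 0.2521
  y_4 = 2.7797 - 0.05*5.5594 = 2.5017
Step 5: grad_x = 2*2*0.2521 = 1.0083, grad_y = 2*1*2.5017 = 5.0034
  x_5 = 0.2521 - 0.05*1.0083 = 0.2017
  y_5 = 2.5017 - 0.05*5.0034 = 2.2515
f(0.2017, 2.2515) = 2*0.2017^2 + 1*2.2515^2 = 5.1508


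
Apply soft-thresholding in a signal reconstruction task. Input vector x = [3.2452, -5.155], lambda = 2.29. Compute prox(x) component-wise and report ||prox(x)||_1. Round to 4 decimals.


Soft-thresholding with lambda = 2.29:
prox(3.2452) = sign(3.2452)*max(|3.2452| - 2.29, 0) = 0.9552
prox(-5.155) = sign(-5.155)*max(|-5.155| - 2.29, 0) = -2.865
prox(x) = [0.9552, -2.865]
||prox(x)||_1 = 0.9552 + 2.865 = 3.8202


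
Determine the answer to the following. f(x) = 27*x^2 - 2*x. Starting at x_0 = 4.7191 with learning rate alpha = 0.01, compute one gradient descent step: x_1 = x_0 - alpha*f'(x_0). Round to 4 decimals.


We compute the gradient at x_0 and apply the update.
f'(x) = 54*x - 2
f'(4.7191) = 54*4.7191 - 2 = 252.8314
x_1 = 4.7191 - 0.01*252.8314 = 2.1908


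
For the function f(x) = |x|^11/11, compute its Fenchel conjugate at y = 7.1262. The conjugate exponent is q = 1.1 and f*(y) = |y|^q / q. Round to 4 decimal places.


The conjugate exponent q satisfies 1/p + 1/q = 1.
p = 11, so q = 11/(11 - 1) = 1.1
|y|^q = 7.1262^1.1 = 8.6725
f*(7.1262) = 8.6725 / 1.1 = 7.8841


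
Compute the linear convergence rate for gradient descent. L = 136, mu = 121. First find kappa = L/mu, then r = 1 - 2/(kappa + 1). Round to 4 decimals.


Step 1: Compute the condition number.
kappa = L/mu = 136/121 = 1.124
Step 2: Compute the convergence rate.
r = 1 - 2/(kappa + 1) = 1 - 2*mu/(L + mu) = (L - mu)/(L + mu) = 15/257 = 0.0584


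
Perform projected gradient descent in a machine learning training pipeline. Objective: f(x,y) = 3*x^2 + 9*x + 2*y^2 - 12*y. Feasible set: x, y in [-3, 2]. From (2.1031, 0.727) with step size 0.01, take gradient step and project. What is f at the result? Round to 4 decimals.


Step 1: Compute gradient at (2.1031, 0.727).
grad_x = 2*3*2.1031 + 9 = 21.6186
grad_y = 2*2*0.727 - 12 = -9.092
Step 2: Gradient step.
x_raw = 2.1031 - 0.01*21.6186 = 1.8869
y_raw = 0.727 - 0.01*-9.092 = 0.8179
Step 3: Project onto [-3, 2].
x_proj = clip(1.8869) = 1.8869
y_proj = clip(0.8179) = 0.8179
Step 4: Evaluate f.
f(1.8869, 0.8179) = 19.1865


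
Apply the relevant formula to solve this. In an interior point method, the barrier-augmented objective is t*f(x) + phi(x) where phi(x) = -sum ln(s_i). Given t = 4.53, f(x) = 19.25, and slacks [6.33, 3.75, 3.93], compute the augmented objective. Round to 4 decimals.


Step 1: Compute log-barrier.
ln values: [1.8453, 1.3218, 1.3686]
phi = -(1.8453 + 1.3218 + 1.3686) = -4.5357
Step 2: Compute augmented objective.
t*f(x) = 4.53*19.25 = 87.2025
Total = 87.2025 - 4.5357 = 82.6668


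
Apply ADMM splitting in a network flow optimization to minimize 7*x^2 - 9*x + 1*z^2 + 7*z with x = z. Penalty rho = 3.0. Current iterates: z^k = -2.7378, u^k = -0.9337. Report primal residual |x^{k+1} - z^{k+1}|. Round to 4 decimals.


ADMM iteration with rho = 3.0, z^k = -2.7378, u^k = -0.9337
Step 1: x-update.
Minimize 7*x^2 - 9*x + (3.0/2)*(x + 2.7378 - 0.9337)^2
FOC: (2*7 + 3.0)*x = 9 + 3.0*(-2.7378 + 0.9337)
x^{k+1} = 0.211
Step 2: z-update.
Minimize 1*z^2 + 7*z + (3.0/2)*(0.211 - z - 0.9337)^2
FOC: (2*1 + 3.0)*z = -7 + 3.0*(0.211 - 0.9337)
z^{k+1} = -1.8336
Step 3: u-update.
u^{k+1} = -0.9337 + 0.211 + 1.8336 = 1.1109
Step 4: Primal residual = |0.211 + 1.8336| = 2.0446


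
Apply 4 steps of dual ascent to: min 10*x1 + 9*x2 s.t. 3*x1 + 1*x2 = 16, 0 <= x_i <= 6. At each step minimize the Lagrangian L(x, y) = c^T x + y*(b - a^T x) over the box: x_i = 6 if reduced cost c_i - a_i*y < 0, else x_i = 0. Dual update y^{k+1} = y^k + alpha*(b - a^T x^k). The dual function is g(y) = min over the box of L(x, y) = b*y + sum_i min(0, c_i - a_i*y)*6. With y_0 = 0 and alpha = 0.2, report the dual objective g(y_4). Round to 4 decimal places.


Dual ascent for LP: min 10*x1 + 9*x2, 3*x1 + 1*x2 = 16, 0 <= x_i <= 6
Step 1: y^k = 0.0, reduced costs: (10.0, 9.0)
  x^k = (0.0, 0.0), subgradient = b - a^T x = 16.0
  y^{k+1} = 0.0 + 0.2*16.0 = 3.2
Step 2: y^k = 3.2, reduced costs: (0.4, 5.8)
  x^k = (0.0, 0.0), subgradient = b - a^T x = 16.0
  y^{k+1} = 3.2 + 0.2*16.0 = 6.4
Step 3: y^k = 6.4, reduced costs: (-9.2, 2.6)
  x^k = (6.0, 0.0), subgradient = b - a^T x = -2.0
  y^{k+1} = 6.4 + 0.2*-2.0 = 6.0
Step 4: y^k = 6.0, reduced costs: (-8.0, 3.0)
  x^k = (6.0, 0.0), subgradient = b - a^T x = -2.0
  y^{k+1} = 6.0 + 0.2*-2.0 = 5.6
Dual objective at y_4 = 5.6: reduced costs (-6.8, 3.4), box minimizer x = (6.0, 0.0)
g(y_4) = b*y + (c1 - a1*y)*x1 + (c2 - a2*y)*x2 = 16*5.6 + (-6.8)*6.0 + 3.4*0.0 = 89.6 - 40.8 + 0.0 = 48.8


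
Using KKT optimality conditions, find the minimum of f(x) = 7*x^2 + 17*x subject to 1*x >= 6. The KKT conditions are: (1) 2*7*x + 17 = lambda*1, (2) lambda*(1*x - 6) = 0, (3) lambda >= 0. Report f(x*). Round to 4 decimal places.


Step 1: Try lambda = 0 (constraint inactive).
x_unc = -17/(2*7) = -1.2143
Check: 1*-1.2143 = -1.2143 < 6 -- violated!
Step 2: Constraint must be active: 1*x = 6
x* = 6/1 = 6.0
lambda = (2*7*6.0 + 17)/1 = 101.0
Step 3: Compute optimal value.
f(x*) = 7*6.0^2 + 17*6.0 = 354.0


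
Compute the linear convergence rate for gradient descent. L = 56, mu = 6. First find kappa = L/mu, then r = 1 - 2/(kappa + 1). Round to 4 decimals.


Step 1: Compute the condition number.
kappa = L/mu = 56/6 = 9.3333
Step 2: Compute the convergence rate.
r = 1 - 2/(kappa + 1) = 1 - 2*mu/(L + mu) = (L - mu)/(L + mu) = 50/62 = 0.8065


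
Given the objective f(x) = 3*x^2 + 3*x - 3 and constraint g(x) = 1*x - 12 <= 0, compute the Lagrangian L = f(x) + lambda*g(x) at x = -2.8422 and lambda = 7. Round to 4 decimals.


Step 1: Evaluate f(x).
f(-2.8422) = 3*(-2.8422)^2 + 3*(-2.8422) - 3 = 12.7077
Step 2: Evaluate g(x).
g(-2.8422) = 1*-2.8422 - 12 = -14.8422
Step 3: Compute Lagrangian.
L = 12.7077 + 7*-14.8422 = -91.1877


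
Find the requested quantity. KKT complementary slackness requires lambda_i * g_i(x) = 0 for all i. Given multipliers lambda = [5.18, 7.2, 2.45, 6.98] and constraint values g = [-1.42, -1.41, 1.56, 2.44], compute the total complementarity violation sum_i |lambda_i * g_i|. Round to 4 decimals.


KKT complementary slackness check:
lambda_1 * g_1 = 5.18 * -1.42 = -7.3556
lambda_2 * g_2 = 7.2 * -1.41 = -10.152
lambda_3 * g_3 = 2.45 * 1.56 = 3.822
lambda_4 * g_4 = 6.98 * 2.44 = 17.0312
Total violation = 7.3556 + 10.152 + 3.822 + 17.0312 = 38.3608


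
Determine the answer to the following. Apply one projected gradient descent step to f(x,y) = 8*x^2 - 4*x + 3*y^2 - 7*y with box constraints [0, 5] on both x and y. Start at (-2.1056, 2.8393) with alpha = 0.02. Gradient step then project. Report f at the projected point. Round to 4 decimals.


Step 1: Compute gradient at (-2.1056, 2.8393).
grad_x = 2*8*-2.1056 - 4 = -37.6896
grad_y = 2*3*2.8393 - 7 = 10.0358
Step 2: Gradient step.
x_raw = -2.1056 - 0.02*-37.6896 = -1.3518
y_raw = 2.8393 - 0.02*10.0358 = 2.6386
Step 3: Project onto [0, 5].
x_proj = clip(-1.3518) = 0.0
y_proj = clip(2.6386) = 2.6386
Step 4: Evaluate f.
f(0.0, 2.6386) = 2.4163


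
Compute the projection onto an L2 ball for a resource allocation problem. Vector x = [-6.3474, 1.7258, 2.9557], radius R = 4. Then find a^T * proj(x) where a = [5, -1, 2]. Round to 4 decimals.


Step 1: Compute ||x|| (intermediates to 6 decimals).
||x|| = sqrt((-6.3474)^2 + 1.7258^2 + 2.9557^2) = 7.211382
Step 2: Project.
Since ||x|| > R, scale = R/||x|| = 4/7.211382 = 0.554679, proj(x) = scale * x
proj(x) = [-3.520769, 0.957265, 1.639465]
Step 3: Dot product.
a^T * proj(x) = 5*(-3.520769) - 1*0.957265 + 2*1.639465 = -15.2822


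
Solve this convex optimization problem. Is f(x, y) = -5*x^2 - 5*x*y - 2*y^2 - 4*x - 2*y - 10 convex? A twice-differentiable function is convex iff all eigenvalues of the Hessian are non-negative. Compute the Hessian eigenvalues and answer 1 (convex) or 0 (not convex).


The Hessian of f(x,y) = -5*x^2 - 5*x*y - 2*y^2 - 4*x - 2*y - 10 is:
H = [[-10, -5], [-5, -4]]
Trace = -10 - 4 = -14
Determinant = -10*-4 - (-5)^2 = 15
Discriminant = (-14)^2 - 4*15 = 136.0
Eigenvalues: lambda_1 = -12.831, lambda_2 = -1.169
The function is not convex.

0


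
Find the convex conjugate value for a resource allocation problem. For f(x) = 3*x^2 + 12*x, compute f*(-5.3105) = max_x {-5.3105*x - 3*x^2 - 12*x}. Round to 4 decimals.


f*(y) = sup_x {y*x - a*x^2 - b*x} = sup_x {(y-b)*x - a*x^2}
FOC: (y - b) - 2a*x = 0 => x* = (y - b)/(2a)
x* = (-5.3105 - 12)/(2*3) = -2.8851
f*(-5.3105) = (y-b)^2/(4a) = (-5.3105 - 12)^2/(4*3)
= 299.6534/12 = 24.9711


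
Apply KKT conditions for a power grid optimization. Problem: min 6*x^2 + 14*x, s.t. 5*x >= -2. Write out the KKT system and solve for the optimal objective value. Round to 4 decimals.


Step 1: Try lambda = 0 (constraint inactive).
x_unc = -14/(2*6) = -1.1667
Check: 5*-1.1667 = -5.8335 < -2 -- violated!
Step 2: Constraint must be active: 5*x = -2
x* = -2/5 = -0.4
lambda = (2*6*(-0.4) + 14)/5 = 1.84
Step 3: Compute optimal value.
f(x*) = 6*(-0.4)^2 + 14*(-0.4) = -4.64


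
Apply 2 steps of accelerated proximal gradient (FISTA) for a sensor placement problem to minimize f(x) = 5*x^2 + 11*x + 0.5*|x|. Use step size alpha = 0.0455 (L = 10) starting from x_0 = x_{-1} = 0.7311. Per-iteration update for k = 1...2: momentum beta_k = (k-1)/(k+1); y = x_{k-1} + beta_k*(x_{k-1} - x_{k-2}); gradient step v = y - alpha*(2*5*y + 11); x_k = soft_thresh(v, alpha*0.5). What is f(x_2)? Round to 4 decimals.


FISTA on f(x) = 5*x^2 + 11*x + 0.5*|x|
L = 10, alpha = 0.0455
Iteration 1: beta = 0.0, y = 0.7311 + 0.0*(0.7311 - 0.7311) = 0.7311
  grad(y) = 18.311, v = y - alpha*grad = -0.1021
  prox(v) = soft_thresh(-0.1021, 0.0228) = -0.0793
Iteration 2: beta = 0.3333, y = -0.0793 + 0.3333*(-0.0793 - 0.7311) = -0.3494
  grad(y) = 7.5057, v = y - alpha*grad = -0.6909
  prox(v) = soft_thresh(-0.6909, 0.0228) = -0.6682
f(x_2) = 5*(-0.6682)^2 + 11*(-0.6682) + 0.5*|-0.6682| = -4.7836


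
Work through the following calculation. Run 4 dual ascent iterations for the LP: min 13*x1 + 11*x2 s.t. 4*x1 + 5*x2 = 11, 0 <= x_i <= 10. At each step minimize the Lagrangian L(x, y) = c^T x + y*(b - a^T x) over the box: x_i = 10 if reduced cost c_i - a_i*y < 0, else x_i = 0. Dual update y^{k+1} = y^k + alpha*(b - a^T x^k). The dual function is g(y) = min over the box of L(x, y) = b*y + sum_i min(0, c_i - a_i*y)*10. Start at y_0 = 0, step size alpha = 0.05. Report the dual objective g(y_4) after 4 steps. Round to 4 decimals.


Dual ascent for LP: min 13*x1 + 11*x2, 4*x1 + 5*x2 = 11, 0 <= x_i <= 10
Step 1: y^k = 0.0, reduced costs: (13.0, 11.0)
  x^k = (0.0, 0.0), subgradient = b - a^T x = 11.0
  y^{k+1} = 0.0 + 0.05*11.0 = 0.55
Step 2: y^k = 0.55, reduced costs: (10.8, 8.25)
  x^k = (0.0, 0.0), subgradient = b - a^T x = 11.0
  y^{k+1} = 0.55 + 0.05*11.0 = 1.1
Step 3: y^k = 1.1, reduced costs: (8.6, 5.5)
  x^k = (0.0, 0.0), subgradient = b - a^T x = 11.0
  y^{k+1} = 1.1 + 0.05*11.0 = 1.65
Step 4: y^k = 1.65, reduced costs: (6.4, 2.75)
  x^k = (0.0, 0.0), subgradient = b - a^T x = 11.0
  y^{k+1} = 1.65 + 0.05*11.0 = 2.2
Dual objective at y_4 = 2.2: reduced costs (4.2, 0.0), box minimizer x = (0.0, 0.0)
g(y_4) = b*y + (c1 - a1*y)*x1 + (c2 - a2*y)*x2 = 11*2.2 + 4.2*0.0 + 0.0*0.0 = 24.2 + 0.0 + 0.0 = 24.2


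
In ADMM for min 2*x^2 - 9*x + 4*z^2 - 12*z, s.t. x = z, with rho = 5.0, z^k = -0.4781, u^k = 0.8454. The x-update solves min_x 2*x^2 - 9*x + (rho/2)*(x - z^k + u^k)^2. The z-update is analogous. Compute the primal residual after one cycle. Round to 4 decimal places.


ADMM iteration with rho = 5.0, z^k = -0.4781, u^k = 0.8454
Step 1: x-update.
Minimize 2*x^2 - 9*x + (5.0/2)*(x + 0.4781 + 0.8454)^2
FOC: (2*2 + 5.0)*x = 9 + 5.0*(-0.4781 - 0.8454)
x^{k+1} = 0.2647
Step 2: z-update.
Minimize 4*z^2 - 12*z + (5.0/2)*(0.2647 - z + 0.8454)^2
FOC: (2*4 + 5.0)*z = 12 + 5.0*(0.2647 + 0.8454)
z^{k+1} = 1.35
Step 3: u-update.
u^{k+1} = 0.8454 + 0.2647 - 1.35 = -0.2399
Step 4: Primal residual = |0.2647 - 1.35| = 1.0853


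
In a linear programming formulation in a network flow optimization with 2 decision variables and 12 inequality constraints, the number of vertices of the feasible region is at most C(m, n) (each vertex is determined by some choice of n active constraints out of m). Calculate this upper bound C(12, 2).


Each vertex corresponds to some choice of n active constraints out of m, so the number of vertices is at most C(m, n) = m! / (n!(m-n)!).
m = 12, n = 2
Numerator: 12 * 11
Denominator: 2! = 2
C(12, 2) = 66


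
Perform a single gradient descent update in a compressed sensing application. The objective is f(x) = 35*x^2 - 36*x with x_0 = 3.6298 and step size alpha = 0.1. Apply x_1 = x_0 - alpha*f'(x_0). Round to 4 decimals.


We compute the gradient at x_0 and apply the update.
f'(x) = 70*x - 36
f'(3.6298) = 70*3.6298 - 36 = 218.086
x_1 = 3.6298 - 0.1*218.086 = -18.1788


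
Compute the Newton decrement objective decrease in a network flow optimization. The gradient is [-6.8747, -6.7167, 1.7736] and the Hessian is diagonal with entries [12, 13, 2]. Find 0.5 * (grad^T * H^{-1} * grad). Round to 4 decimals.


Step 1: H is diagonal, so H^(-1) * g = [-0.5729, -0.5167, 0.8868].
Step 2: g^T H^(-1) g = sum_i g_i^2 / H_ii
  = (-6.8747)^2/12 + (-6.7167)^2/13 + (1.7736)^2/2
  = 3.9385 + 3.4703 + 1.5728 = 8.9816
Step 3: Objective decrease = 0.5 * g^T H^(-1) g = 4.4908


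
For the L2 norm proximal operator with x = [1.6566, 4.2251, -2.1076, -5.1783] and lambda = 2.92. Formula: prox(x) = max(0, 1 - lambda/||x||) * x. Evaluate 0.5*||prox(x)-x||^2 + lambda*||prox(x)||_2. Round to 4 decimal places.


Step 1: Compute ||x||.
||x|| = 7.2009
Step 2: Compute scaling factor.
scale = max(0, 1 - 2.92/7.2009) = 0.5945
Step 3: prox(x) = [0.9848, 2.5118, -1.253, -3.0785]
||prox(x)|| = 4.2809
Step 4: Proximal objective.
0.5*||prox-x||^2 = 4.2632
lambda*||prox|| = 12.5002
Total = 16.7633


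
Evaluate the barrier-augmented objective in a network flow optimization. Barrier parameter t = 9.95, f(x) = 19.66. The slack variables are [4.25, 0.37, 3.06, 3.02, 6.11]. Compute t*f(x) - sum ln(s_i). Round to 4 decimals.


Step 1: Compute log-barrier.
ln values: [1.4469, -0.9943, 1.1184, 1.1053, 1.8099]
phi = -(1.4469 - 0.9943 + 1.1184 + 1.1053 + 1.8099) = -4.4863
Step 2: Compute augmented objective.
t*f(x) = 9.95*19.66 = 195.617
Total = 195.617 - 4.4863 = 191.1307


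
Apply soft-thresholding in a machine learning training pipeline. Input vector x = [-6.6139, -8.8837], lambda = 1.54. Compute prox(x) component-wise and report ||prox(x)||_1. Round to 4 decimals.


Soft-thresholding with lambda = 1.54:
prox(-6.6139) = sign(-6.6139)*max(|-6.6139| - 1.54, 0) = -5.0739
prox(-8.8837) = sign(-8.8837)*max(|-8.8837| - 1.54, 0) = -7.3437
prox(x) = [-5.0739, -7.3437]
||prox(x)||_1 = 5.0739 + 7.3437 = 12.4176


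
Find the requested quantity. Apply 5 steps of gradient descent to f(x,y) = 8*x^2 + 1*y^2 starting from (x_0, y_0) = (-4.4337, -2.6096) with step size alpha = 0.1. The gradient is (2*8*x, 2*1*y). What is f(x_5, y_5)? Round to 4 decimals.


Gradient descent on f(x,y) = 8*x^2 + 1*y^2.
Starting point: (-4.4337, -2.6096), alpha = 0.1
Step 1: grad_x = 2*8*-4.4337 = -70.9392, grad_y = 2*1*-2.6096 = -5.2192
  x_1 = -4.4337 - 0.1*-70.9392 = 2.6602
  y_1 = -2.6096 - 0.1*-5.2192 = -2.0877
Step 2: grad_x = 2*8*2.6602 = 42.5635, grad_y = 2*1*-2.0877 = -4.1754
  x_2 = 2.6602 - 0.1*42.5635 = -1.5961
  y_2 = -2.0877 - 0.1*-4.1754 = -1.6701
Step 3: grad_x = 2*8*-1.5961 = -25.5381, grad_y = 2*1*-1.6701 = -3.3403
  x_3 = -1.5961 - 0.1*-25.5381 = 0.9577
  y_3 = -1.6701 - 0.1*-3.3403 = -1.3361
Step 4: grad_x = 2*8*0.9577 = 15.3229, grad_y = 2*1*-1.3361 = -2.6722
  x_4 = 0.9577 - 0.1*15.3229 = -0.5746
  y_4 = -1.3361 - 0.1*-2.6722 = -1.0689
Step 5: grad_x = 2*8*-0.5746 = -9.1937, grad_y = 2*1*-1.0689 = -2.1378
  x_5 = -0.5746 - 0.1*-9.1937 = 0.3448
  y_5 = -1.0689 - 0.1*-2.1378 = -0.8551
f(0.3448, -0.8551) = 8*0.3448^2 + 1*(-0.8551)^2 = 1.6821


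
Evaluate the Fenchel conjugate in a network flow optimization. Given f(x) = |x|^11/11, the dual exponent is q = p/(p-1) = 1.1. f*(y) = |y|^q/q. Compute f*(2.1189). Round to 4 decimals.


The conjugate exponent q satisfies 1/p + 1/q = 1.
p = 11, so q = 11/(11 - 1) = 1.1
|y|^q = 2.1189^1.1 = 2.2841
f*(2.1189) = 2.2841 / 1.1 = 2.0765


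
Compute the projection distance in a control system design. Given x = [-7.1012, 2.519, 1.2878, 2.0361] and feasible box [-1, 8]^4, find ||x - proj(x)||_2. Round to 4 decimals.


Project each component onto [-1, 8].
clip(-7.1012) = -1.0, clip(2.519) = 2.519, clip(1.2878) = 1.2878, clip(2.0361) = 2.0361
Projection = [-1.0, 2.519, 1.2878, 2.0361]
Squared diffs: [37.2246, 0.0, 0.0, 0.0]
Distance = sqrt(37.2246) = 6.1012
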